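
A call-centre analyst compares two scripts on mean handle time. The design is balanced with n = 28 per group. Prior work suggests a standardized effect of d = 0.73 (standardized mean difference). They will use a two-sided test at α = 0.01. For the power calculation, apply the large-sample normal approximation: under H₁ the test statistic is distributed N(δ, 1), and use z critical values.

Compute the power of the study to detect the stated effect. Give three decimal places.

Noncentrality parameter: δ = d·√(n/2) = 0.73 × √(28/2) = 2.7314
Two-sided α = 0.01 → critical value z_{0.005} = 2.576.
Power = Φ(δ − 2.576) + Φ(−δ − 2.576) = Φ(0.156) + Φ(-5.307) = 0.5618 + 0.0000 = 0.5618.

Power ≈ 0.562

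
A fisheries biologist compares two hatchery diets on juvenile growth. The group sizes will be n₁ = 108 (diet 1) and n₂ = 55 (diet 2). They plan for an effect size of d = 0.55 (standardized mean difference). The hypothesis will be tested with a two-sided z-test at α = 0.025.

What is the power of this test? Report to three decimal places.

Power ≈ 0.860

Noncentrality parameter: λ = d / √(1/n₁ + 1/n₂) = 0.55 / √(1/108 + 1/55) = 3.3202
Two-sided α = 0.025 → critical value z_{0.0125} = 2.241.
Power = Φ(λ − 2.241) + Φ(−λ − 2.241) = Φ(1.079) + Φ(-5.562) = 0.8597 + 0.0000 = 0.8597.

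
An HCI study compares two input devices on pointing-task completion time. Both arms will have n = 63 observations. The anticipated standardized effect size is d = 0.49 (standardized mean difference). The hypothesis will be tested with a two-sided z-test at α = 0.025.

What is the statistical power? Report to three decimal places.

Noncentrality parameter: δ = d·√(n/2) = 0.49 × √(63/2) = 2.7501
Critical value for a two-sided test at α = 0.025: z_{α/2} = 2.241.
Power = Φ(δ − 2.241) + Φ(−δ − 2.241) = Φ(0.509) + Φ(-4.992) = 0.6945 + 0.0000 = 0.6945.

Power ≈ 0.695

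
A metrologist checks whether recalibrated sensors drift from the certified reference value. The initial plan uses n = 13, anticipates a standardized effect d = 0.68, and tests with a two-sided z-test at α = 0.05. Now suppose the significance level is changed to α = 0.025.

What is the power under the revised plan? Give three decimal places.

Power ≈ 0.583

δ = d·√n = 0.68 × √13 = 2.4518 (unchanged). New critical value: z_{0.0125} = 2.241.
Revised power = Φ(δ − 2.241) + Φ(−δ − 2.241) = Φ(0.210) + Φ(-4.693) = 0.5833 + 0.0000 = 0.5833.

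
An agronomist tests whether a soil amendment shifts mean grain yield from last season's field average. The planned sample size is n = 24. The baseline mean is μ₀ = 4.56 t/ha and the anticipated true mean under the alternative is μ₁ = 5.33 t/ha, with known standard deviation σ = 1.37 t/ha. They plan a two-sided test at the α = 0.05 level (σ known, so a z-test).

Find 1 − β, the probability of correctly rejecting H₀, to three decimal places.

Standardized effect: d = |μ₁ − μ₀| / σ = |5.33 − 4.56| / 1.37 = 0.5620
Noncentrality parameter: δ = d·√n = 0.5620 × √24 = 2.7534
Critical value for a two-sided test at α = 0.05: z_{α/2} = 1.960.
Power = Φ(δ − 1.960) + Φ(−δ − 1.960) = Φ(0.793) + Φ(-4.713) = 0.7863 + 0.0000 = 0.7863.

Power ≈ 0.786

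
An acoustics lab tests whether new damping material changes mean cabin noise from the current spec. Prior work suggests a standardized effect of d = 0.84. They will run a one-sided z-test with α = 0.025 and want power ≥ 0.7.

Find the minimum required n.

For power 0.7 need Φ(δ − z_{0.025}) = 0.7, so δ = z_{0.025} + z_{0.30} = 1.960 + 0.524 = 2.484.
δ = d·√n ⇒ n = (δ/d)² = (2.484 / 0.84)² = 8.75.
Round up to the next whole unit.

n = 9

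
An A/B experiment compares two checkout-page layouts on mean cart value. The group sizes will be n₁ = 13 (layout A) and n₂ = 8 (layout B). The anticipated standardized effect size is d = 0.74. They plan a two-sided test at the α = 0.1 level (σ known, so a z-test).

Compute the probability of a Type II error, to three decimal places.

β ≈ 0.499

Noncentrality parameter: δ = d / √(1/n₁ + 1/n₂) = 0.74 / √(1/13 + 1/8) = 1.6468
Two-sided α = 0.1 → critical value z_{0.05} = 1.645.
Power = Φ(δ − 1.645) + Φ(−δ − 1.645) = Φ(0.002) + Φ(-3.292) = 0.5008 + 0.0005 = 0.5013.
Type II error: β = 1 − power = 1 − 0.5013 = 0.4987.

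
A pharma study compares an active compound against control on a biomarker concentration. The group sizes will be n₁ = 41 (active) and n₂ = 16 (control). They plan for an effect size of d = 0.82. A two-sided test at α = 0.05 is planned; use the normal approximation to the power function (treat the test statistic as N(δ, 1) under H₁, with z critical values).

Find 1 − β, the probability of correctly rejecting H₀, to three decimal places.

Power ≈ 0.794

Noncentrality parameter: λ = d / √(1/n₁ + 1/n₂) = 0.82 / √(1/41 + 1/16) = 2.7818
Critical value for a two-sided test at α = 0.05: z_{α/2} = 1.960.
Power = Φ(λ − 1.960) + Φ(−λ − 1.960) = Φ(0.822) + Φ(-4.742) = 0.7944 + 0.0000 = 0.7944.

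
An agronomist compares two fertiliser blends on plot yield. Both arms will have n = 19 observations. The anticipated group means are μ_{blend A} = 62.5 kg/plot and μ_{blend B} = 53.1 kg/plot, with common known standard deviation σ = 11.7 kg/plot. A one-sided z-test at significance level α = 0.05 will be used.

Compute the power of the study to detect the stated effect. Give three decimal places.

Standardized effect: d = |μ_{blend A} − μ_{blend B}| / σ = |62.5 − 53.1| / 11.7 = 0.8034
Noncentrality parameter: λ = d·√(n/2) = 0.8034 × √(19/2) = 2.4763
One-sided α = 0.05 → critical value z_{0.05} = 1.645.
Power = Φ(λ − 1.645) = Φ(0.831) = 0.7971.

Power ≈ 0.797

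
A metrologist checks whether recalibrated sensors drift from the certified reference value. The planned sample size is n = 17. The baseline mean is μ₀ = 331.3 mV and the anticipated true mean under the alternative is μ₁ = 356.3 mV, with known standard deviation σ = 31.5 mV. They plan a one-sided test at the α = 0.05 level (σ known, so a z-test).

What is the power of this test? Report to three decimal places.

Power ≈ 0.948

Standardized effect: d = |μ₁ − μ₀| / σ = |356.3 − 331.3| / 31.5 = 0.7937
Noncentrality parameter: δ = d·√n = 0.7937 × √17 = 3.2723
One-sided α = 0.05 → critical value z_{0.05} = 1.645.
Power = Φ(δ − 1.645) = Φ(1.627) = 0.9482.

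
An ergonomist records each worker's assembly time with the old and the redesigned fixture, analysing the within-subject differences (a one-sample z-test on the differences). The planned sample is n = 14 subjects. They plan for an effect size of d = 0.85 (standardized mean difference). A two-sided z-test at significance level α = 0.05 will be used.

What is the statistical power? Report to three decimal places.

Power ≈ 0.889

Noncentrality parameter: δ = d·√n = 0.85 × √14 = 3.1804
Critical value for a two-sided test at α = 0.05: z_{α/2} = 1.960.
Power = Φ(δ − 1.960) + Φ(−δ − 1.960) = Φ(1.220) + Φ(-5.140) = 0.8889 + 0.0000 = 0.8889.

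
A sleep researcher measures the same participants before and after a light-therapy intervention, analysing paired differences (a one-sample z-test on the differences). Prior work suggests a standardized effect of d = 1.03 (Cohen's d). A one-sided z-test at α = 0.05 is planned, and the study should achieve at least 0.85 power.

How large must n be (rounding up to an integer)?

Set Φ(δ − 1.645) = 0.85; then δ − 1.645 = Φ⁻¹(0.85) = 1.036, giving δ = 2.681.
δ = d·√n ⇒ n = (δ/d)² = (2.681 / 1.03)² = 6.78.
Round up to the next whole unit.

n = 7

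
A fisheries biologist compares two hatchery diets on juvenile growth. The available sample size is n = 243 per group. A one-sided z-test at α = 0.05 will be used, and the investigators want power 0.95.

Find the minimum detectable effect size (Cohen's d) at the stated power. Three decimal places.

d ≈ 0.298

Required noncentrality: δ = z_{0.05} + z_{0.05} = 1.645 + 1.645 = 3.290.
δ = d·√(n/2) ⇒ d = δ/√(n/2) = 3.290/√(243/2) = 0.2984.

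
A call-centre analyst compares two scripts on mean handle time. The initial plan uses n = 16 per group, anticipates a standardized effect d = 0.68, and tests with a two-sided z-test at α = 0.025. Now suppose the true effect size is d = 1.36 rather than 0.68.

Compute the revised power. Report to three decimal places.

With d = 1.36: δ = d·√(n/2) = 1.36 × √(16/2) = 3.8467. Critical value z_{0.0125} = 2.241.
Revised power = Φ(δ − 2.241) + Φ(−δ − 2.241) = Φ(1.605) + Φ(-6.088) = 0.9458 + 0.0000 = 0.9458.

Power ≈ 0.946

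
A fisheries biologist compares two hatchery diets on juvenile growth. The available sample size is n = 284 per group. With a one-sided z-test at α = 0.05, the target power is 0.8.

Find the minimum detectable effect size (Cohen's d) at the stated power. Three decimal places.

d ≈ 0.209

Need Φ(δ − 1.645) = 0.8, so δ = 1.645 + 0.842 = 2.486.
δ = d·√(n/2) ⇒ d = δ/√(n/2) = 2.486/√(284/2) = 0.2087.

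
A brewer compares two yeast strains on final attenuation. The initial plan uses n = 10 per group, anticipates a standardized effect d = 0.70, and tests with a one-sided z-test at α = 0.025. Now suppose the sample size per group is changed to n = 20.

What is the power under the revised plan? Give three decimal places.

With n = 20 per group: δ = d·√(n/2) = 0.70 × √(20/2) = 2.2136. Critical value z_{0.025} = 1.960.
Revised power = P(Z > 1.960 − δ) = Φ(0.254) = 0.6001.

Power ≈ 0.600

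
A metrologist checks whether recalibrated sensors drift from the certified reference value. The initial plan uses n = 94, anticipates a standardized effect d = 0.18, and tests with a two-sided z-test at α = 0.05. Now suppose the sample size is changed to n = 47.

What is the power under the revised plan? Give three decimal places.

With n = 47: δ = d·√n = 0.18 × √47 = 1.2340. Critical value z_{0.025} = 1.960.
Revised power = Φ(δ − 1.960) + Φ(−δ − 1.960) = Φ(-0.726) + Φ(-3.194) = 0.2339 + 0.0007 = 0.2346.

Power ≈ 0.235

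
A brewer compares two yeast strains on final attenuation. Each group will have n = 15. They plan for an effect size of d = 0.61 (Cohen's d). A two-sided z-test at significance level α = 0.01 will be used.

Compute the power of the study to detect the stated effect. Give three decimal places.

Power ≈ 0.183

Noncentrality parameter: δ = d·√(n/2) = 0.61 × √(15/2) = 1.6706
Critical value for a two-sided test at α = 0.01: z_{α/2} = 2.576.
Power = Φ(δ − 2.576) + Φ(−δ − 2.576) = Φ(-0.905) + Φ(-4.246) = 0.1827 + 0.0000 = 0.1827.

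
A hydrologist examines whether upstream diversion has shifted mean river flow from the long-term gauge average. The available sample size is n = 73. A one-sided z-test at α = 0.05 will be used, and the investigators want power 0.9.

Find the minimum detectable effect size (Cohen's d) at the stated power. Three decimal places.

Required noncentrality: δ = z_{0.05} + z_{0.10} = 1.645 + 1.282 = 2.926.
δ = d·√n ⇒ d = δ/√n = 2.926/√73 = 0.3425.

d ≈ 0.343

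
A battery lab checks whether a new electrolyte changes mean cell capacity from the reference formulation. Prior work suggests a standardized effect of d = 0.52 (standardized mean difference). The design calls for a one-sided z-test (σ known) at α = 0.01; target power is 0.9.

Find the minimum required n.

For power 0.9 need Φ(δ − z_{0.01}) = 0.9, so δ = z_{0.01} + z_{0.10} = 2.326 + 1.282 = 3.608.
δ = d·√n ⇒ n = (δ/d)² = (3.608 / 0.52)² = 48.14.
Round up to the next whole unit.

n = 49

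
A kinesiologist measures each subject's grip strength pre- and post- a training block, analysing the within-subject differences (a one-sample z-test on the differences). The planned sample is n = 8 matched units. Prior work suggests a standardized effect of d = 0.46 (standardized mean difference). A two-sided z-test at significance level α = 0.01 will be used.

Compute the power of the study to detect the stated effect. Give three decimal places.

Noncentrality parameter: λ = d·√n = 0.46 × √8 = 1.3011
Two-sided α = 0.01 → critical value z_{0.005} = 2.576.
Power = Φ(λ − 2.576) + Φ(−λ − 2.576) = Φ(-1.275) + Φ(-3.877) = 0.1012 + 0.0001 = 0.1013.

Power ≈ 0.101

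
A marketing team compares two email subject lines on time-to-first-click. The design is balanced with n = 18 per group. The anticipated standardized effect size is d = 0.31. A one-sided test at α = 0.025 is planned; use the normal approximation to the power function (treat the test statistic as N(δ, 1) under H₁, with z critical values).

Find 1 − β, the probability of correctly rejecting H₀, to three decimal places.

Power ≈ 0.152

Noncentrality parameter: λ = d·√(n/2) = 0.31 × √(18/2) = 0.9300
Critical value for a one-sided test at α = 0.025: z_α = 1.960.
Power = Φ(λ − 1.960) = Φ(-1.030) = 0.1515.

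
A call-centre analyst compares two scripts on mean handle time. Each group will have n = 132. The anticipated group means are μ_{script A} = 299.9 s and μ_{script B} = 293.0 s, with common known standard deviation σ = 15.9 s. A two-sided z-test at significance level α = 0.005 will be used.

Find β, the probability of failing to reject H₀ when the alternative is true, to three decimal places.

Standardized effect: d = |μ_{script A} − μ_{script B}| / σ = |299.9 − 293.0| / 15.9 = 0.4340
Noncentrality parameter: δ = d·√(n/2) = 0.4340 × √(132/2) = 3.5255
Critical value for a two-sided test at α = 0.005: z_{α/2} = 2.807.
Power = Φ(δ − 2.807) + Φ(−δ − 2.807) = Φ(0.718) + Φ(-6.333) = 0.7638 + 0.0000 = 0.7638.
Type II error: β = 1 − power = 1 − 0.7638 = 0.2362.

β ≈ 0.236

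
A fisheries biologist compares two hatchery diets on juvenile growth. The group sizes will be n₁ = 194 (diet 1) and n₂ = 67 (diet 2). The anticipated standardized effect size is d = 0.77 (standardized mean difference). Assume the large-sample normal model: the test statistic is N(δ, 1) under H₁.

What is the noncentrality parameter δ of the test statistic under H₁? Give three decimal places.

δ = d / √(1/n₁ + 1/n₂) = 0.77 / √(1/194 + 1/67) = 5.4339

δ ≈ 5.434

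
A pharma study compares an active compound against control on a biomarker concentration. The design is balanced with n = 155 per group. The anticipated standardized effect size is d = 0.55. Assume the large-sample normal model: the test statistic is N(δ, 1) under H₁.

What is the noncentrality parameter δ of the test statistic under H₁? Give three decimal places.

δ = d·√(n/2) = 0.55 × √(155/2) = 4.8419

δ ≈ 4.842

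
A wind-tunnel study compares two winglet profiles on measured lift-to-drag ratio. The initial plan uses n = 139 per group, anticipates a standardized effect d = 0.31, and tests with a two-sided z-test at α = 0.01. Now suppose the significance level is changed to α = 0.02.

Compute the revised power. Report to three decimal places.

δ = d·√(n/2) = 0.31 × √(139/2) = 2.5844 (unchanged). New critical value: z_{0.01} = 2.326.
Revised power = Φ(δ − 2.326) + Φ(−δ − 2.326) = Φ(0.258) + Φ(-4.911) = 0.6018 + 0.0000 = 0.6018.

Power ≈ 0.602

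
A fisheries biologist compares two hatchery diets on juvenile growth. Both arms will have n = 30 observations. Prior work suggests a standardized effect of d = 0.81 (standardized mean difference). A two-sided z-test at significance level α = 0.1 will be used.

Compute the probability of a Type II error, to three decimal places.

Noncentrality parameter: δ = d·√(n/2) = 0.81 × √(30/2) = 3.1371
Two-sided α = 0.1 → critical value z_{0.05} = 1.645.
Power = Φ(δ − 1.645) + Φ(−δ − 1.645) = Φ(1.492) + Φ(-4.782) = 0.9322 + 0.0000 = 0.9322.
Type II error: β = 1 − power = 1 − 0.9322 = 0.0678.

β ≈ 0.068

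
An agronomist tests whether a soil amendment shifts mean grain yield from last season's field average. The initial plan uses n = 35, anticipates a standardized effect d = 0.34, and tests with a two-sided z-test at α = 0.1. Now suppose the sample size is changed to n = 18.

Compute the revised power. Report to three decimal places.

Power ≈ 0.421

With n = 18: δ = d·√n = 0.34 × √18 = 1.4425. Critical value z_{0.05} = 1.645.
Revised power = Φ(δ − 1.645) + Φ(−δ − 1.645) = Φ(-0.202) + Φ(-3.087) = 0.4198 + 0.0010 = 0.4208.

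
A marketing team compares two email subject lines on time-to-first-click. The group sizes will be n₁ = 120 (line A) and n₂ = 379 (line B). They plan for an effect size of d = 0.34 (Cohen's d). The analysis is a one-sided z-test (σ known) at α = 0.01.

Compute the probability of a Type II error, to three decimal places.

β ≈ 0.179

Noncentrality parameter: λ = d / √(1/n₁ + 1/n₂) = 0.34 / √(1/120 + 1/379) = 3.2459
One-sided α = 0.01 → critical value z_{0.01} = 2.326.
Power = P(Z > 2.326 − λ) = Φ(0.920) = 0.8211.
Type II error: β = 1 − power = 1 − 0.8211 = 0.1789.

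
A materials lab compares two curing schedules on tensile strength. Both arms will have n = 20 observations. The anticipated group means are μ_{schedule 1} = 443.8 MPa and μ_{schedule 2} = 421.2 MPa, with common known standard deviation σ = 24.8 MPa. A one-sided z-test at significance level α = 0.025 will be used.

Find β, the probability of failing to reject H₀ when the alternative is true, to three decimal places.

β ≈ 0.178

Standardized effect: d = |μ_{schedule 1} − μ_{schedule 2}| / σ = |443.8 − 421.2| / 24.8 = 0.9113
Noncentrality parameter: δ = d·√(n/2) = 0.9113 × √(20/2) = 2.8818
One-sided α = 0.025 → critical value z_{0.025} = 1.960.
Power = P(Z > 1.960 − δ) = Φ(0.922) = 0.8217.
Type II error: β = 1 − power = 1 − 0.8217 = 0.1783.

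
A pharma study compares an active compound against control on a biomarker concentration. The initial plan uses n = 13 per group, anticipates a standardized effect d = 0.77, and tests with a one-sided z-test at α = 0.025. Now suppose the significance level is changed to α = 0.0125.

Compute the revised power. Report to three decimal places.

δ = d·√(n/2) = 0.77 × √(13/2) = 1.9631 (unchanged). New critical value: z_{0.0125} = 2.241.
Revised power = P(Z > 2.241 − δ) = Φ(-0.278) = 0.3904.

Power ≈ 0.390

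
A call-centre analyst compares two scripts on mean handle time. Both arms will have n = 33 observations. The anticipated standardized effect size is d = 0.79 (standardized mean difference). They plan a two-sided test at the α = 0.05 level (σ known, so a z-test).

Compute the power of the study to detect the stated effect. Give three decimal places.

Noncentrality parameter: δ = d·√(n/2) = 0.79 × √(33/2) = 3.2090
Critical value for a two-sided test at α = 0.05: z_{α/2} = 1.960.
Power = Φ(δ − 1.960) + Φ(−δ − 1.960) = Φ(1.249) + Φ(-5.169) = 0.8942 + 0.0000 = 0.8942.

Power ≈ 0.894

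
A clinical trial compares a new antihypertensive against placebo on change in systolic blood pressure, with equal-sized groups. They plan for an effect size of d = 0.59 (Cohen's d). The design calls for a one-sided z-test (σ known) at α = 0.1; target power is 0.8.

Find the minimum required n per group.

Set Φ(δ − 1.282) = 0.8; then δ − 1.282 = Φ⁻¹(0.8) = 0.842, giving δ = 2.123.
δ = d·√(n/2) ⇒ n = 2(δ/d)² = 2 × (2.123 / 0.59)² = 25.90.
Rounding up, n = 26 per group.

n = 26 per group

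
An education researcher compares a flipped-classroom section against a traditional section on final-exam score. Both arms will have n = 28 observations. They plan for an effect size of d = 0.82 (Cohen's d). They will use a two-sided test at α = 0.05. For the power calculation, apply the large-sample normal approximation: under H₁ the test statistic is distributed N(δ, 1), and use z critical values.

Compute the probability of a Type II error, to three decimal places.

Noncentrality parameter: δ = d·√(n/2) = 0.82 × √(28/2) = 3.0682
Critical value for a two-sided test at α = 0.05: z_{α/2} = 1.960.
Power = Φ(δ − 1.960) + Φ(−δ − 1.960) = Φ(1.108) + Φ(-5.028) = 0.8661 + 0.0000 = 0.8661.
Type II error: β = 1 − power = 1 − 0.8661 = 0.1339.

β ≈ 0.134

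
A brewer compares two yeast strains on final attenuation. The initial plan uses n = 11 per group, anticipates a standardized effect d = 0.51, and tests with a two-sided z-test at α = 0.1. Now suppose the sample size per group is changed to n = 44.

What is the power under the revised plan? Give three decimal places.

Power ≈ 0.773

With n = 44 per group: δ = d·√(n/2) = 0.51 × √(44/2) = 2.3921. Critical value z_{0.05} = 1.645.
Revised power = Φ(δ − 1.645) + Φ(−δ − 1.645) = Φ(0.747) + Φ(-4.037) = 0.7725 + 0.0000 = 0.7726.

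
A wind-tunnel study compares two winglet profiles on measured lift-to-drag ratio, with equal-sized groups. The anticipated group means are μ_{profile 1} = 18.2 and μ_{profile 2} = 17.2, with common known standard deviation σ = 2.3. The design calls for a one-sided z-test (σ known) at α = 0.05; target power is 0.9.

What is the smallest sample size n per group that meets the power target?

Standardized effect: d = |μ_{profile 1} − μ_{profile 2}| / σ = |18.2 − 17.2| / 2.3 = 0.4348
For power 0.9 need Φ(δ − z_{0.05}) = 0.9, so δ = z_{0.05} + z_{0.10} = 1.645 + 1.282 = 2.926.
δ = d·√(n/2) ⇒ n = 2(δ/d)² = 2 × (2.926 / 0.4348)² = 90.61.
Round up to the next whole unit.

n = 91 per group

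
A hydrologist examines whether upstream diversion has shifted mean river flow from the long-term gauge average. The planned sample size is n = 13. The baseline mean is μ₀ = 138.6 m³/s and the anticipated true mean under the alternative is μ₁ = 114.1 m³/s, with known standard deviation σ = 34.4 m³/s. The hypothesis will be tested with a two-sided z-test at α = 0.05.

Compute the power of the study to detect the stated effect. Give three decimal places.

Standardized effect: d = |μ₁ − μ₀| / σ = |114.1 − 138.6| / 34.4 = 0.7122
Noncentrality parameter: δ = d·√n = 0.7122 × √13 = 2.5679
Critical value for a two-sided test at α = 0.05: z_{α/2} = 1.960.
Power = Φ(δ − 1.960) + Φ(−δ − 1.960) = Φ(0.608) + Φ(-4.528) = 0.7284 + 0.0000 = 0.7284.

Power ≈ 0.728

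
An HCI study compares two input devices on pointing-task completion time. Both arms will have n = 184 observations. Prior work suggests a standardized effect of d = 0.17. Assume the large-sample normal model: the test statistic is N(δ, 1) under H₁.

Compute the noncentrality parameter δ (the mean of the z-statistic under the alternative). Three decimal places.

δ = d·√(n/2) = 0.17 × √(184/2) = 1.6306

δ ≈ 1.631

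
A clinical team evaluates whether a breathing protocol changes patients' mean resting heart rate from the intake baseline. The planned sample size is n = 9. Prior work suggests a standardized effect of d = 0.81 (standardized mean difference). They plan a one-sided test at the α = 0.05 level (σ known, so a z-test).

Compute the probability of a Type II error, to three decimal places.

β ≈ 0.216

Noncentrality parameter: δ = d·√n = 0.81 × √9 = 2.4300
Critical value for a one-sided test at α = 0.05: z_α = 1.645.
Power = Φ(δ − 1.645) = Φ(0.785) = 0.7838.
Type II error: β = 1 − power = 1 − 0.7838 = 0.2162.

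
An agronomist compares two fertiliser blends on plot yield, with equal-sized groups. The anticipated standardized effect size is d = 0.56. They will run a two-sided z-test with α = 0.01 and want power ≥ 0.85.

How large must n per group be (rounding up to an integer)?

Set Φ(δ − 2.576) = 0.85; then δ − 2.576 = Φ⁻¹(0.85) = 1.036, giving δ = 3.612.
(For δ > 0 the lower-tail rejection region contributes negligibly to power, so the one-term inversion is standard.)
δ = d·√(n/2) ⇒ n = 2(δ/d)² = 2 × (3.612 / 0.56)² = 83.22.
Round up to the next whole unit.

n = 84 per group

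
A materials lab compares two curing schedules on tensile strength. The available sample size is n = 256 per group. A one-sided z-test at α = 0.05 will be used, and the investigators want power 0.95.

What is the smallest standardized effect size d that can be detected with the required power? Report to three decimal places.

d ≈ 0.291

Required noncentrality: δ = z_{0.05} + z_{0.05} = 1.645 + 1.645 = 3.290.
δ = d·√(n/2) ⇒ d = δ/√(n/2) = 3.290/√(256/2) = 0.2908.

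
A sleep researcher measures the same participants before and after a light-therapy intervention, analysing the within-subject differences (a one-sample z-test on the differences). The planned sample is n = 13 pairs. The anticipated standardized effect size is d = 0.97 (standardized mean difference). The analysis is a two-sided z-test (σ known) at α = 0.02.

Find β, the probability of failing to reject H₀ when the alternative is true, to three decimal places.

β ≈ 0.121

Noncentrality parameter: δ = d·√n = 0.97 × √13 = 3.4974
Two-sided α = 0.02 → critical value z_{0.01} = 2.326.
Power = Φ(δ − 2.326) + Φ(−δ − 2.326) = Φ(1.171) + Φ(-5.824) = 0.8792 + 0.0000 = 0.8792.
Type II error: β = 1 − power = 1 − 0.8792 = 0.1208.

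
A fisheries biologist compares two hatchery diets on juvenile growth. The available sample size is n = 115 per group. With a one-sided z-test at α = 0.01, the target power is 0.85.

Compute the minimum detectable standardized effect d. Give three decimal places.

d ≈ 0.443

Required noncentrality: δ = z_{0.01} + z_{0.15} = 2.326 + 1.036 = 3.363.
δ = d·√(n/2) ⇒ d = δ/√(n/2) = 3.363/√(115/2) = 0.4435.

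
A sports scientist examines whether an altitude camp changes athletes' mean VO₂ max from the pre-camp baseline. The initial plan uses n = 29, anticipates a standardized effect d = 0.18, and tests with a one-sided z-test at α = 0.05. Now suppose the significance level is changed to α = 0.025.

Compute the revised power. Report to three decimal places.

Power ≈ 0.161

δ = d·√n = 0.18 × √29 = 0.9693 (unchanged). New critical value: z_{0.025} = 1.960.
Revised power = P(Z > 1.960 − δ) = Φ(-0.991) = 0.1609.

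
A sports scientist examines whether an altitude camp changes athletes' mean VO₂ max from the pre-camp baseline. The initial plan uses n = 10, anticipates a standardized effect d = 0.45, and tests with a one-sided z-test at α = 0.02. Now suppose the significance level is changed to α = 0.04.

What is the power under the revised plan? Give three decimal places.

Power ≈ 0.372

δ = d·√n = 0.45 × √10 = 1.4230 (unchanged). New critical value: z_{0.04} = 1.751.
Revised power = Φ(δ − 1.751) = Φ(-0.328) = 0.3716.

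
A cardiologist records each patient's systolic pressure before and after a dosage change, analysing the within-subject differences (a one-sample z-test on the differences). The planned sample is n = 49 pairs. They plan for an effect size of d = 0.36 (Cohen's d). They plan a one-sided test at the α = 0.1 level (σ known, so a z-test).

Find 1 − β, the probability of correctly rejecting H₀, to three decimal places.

Power ≈ 0.892

Noncentrality parameter: δ = d·√n = 0.36 × √49 = 2.5200
One-sided α = 0.1 → critical value z_{0.1} = 1.282.
Power = Φ(δ − 1.282) = Φ(1.238) = 0.8922.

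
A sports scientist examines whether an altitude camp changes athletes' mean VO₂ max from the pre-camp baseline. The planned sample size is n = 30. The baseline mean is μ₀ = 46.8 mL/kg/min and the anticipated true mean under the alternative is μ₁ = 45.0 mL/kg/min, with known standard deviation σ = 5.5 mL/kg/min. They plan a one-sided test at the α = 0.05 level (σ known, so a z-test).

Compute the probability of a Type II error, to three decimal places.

β ≈ 0.441

Standardized effect: d = |μ₁ − μ₀| / σ = |45.0 − 46.8| / 5.5 = 0.3273
Noncentrality parameter: δ = d·√n = 0.3273 × √30 = 1.7925
Critical value for a one-sided test at α = 0.05: z_α = 1.645.
Power = Φ(δ − 1.645) = Φ(0.148) = 0.5587.
Type II error: β = 1 − power = 1 − 0.5587 = 0.4413.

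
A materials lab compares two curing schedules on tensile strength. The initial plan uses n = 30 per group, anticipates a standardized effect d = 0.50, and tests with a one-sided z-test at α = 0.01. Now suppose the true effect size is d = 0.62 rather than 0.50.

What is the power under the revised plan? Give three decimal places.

With d = 0.62: δ = d·√(n/2) = 0.62 × √(30/2) = 2.4012. Critical value z_{0.01} = 2.326.
Revised power = P(Z > 2.326 − δ) = Φ(0.075) = 0.5299.

Power ≈ 0.530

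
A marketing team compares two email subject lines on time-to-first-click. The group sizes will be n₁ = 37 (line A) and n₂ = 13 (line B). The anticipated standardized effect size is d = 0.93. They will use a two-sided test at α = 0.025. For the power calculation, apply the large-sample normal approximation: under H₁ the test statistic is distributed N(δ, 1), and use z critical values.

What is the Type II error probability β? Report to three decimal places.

β ≈ 0.260

Noncentrality parameter: δ = d / √(1/n₁ + 1/n₂) = 0.93 / √(1/37 + 1/13) = 2.8845
Critical value for a two-sided test at α = 0.025: z_{α/2} = 2.241.
Power = Φ(δ − 2.241) + Φ(−δ − 2.241) = Φ(0.643) + Φ(-5.126) = 0.7399 + 0.0000 = 0.7399.
Type II error: β = 1 − power = 1 − 0.7399 = 0.2601.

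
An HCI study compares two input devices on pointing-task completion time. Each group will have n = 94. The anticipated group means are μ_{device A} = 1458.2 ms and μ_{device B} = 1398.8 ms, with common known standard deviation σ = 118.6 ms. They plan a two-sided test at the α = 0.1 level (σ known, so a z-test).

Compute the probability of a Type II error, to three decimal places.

β ≈ 0.037

Standardized effect: d = |μ_{device A} − μ_{device B}| / σ = |1458.2 − 1398.8| / 118.6 = 0.5008
Noncentrality parameter: δ = d·√(n/2) = 0.5008 × √(94/2) = 3.4336
Critical value for a two-sided test at α = 0.1: z_{α/2} = 1.645.
Power = Φ(δ − 1.645) + Φ(−δ − 1.645) = Φ(1.789) + Φ(-5.078) = 0.9632 + 0.0000 = 0.9632.
Type II error: β = 1 − power = 1 − 0.9632 = 0.0368.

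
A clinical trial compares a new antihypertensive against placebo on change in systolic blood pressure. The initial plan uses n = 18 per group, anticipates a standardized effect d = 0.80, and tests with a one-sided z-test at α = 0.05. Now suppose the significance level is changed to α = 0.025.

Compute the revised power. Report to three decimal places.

Power ≈ 0.670

δ = d·√(n/2) = 0.80 × √(18/2) = 2.4000 (unchanged). New critical value: z_{0.025} = 1.960.
Revised power = P(Z > 1.960 − δ) = Φ(0.440) = 0.6700.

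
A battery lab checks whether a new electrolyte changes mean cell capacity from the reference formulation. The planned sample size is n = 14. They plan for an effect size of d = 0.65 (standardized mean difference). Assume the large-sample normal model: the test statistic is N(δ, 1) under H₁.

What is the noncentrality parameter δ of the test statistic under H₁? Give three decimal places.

δ = d·√n = 0.65 × √14 = 2.4321

δ ≈ 2.432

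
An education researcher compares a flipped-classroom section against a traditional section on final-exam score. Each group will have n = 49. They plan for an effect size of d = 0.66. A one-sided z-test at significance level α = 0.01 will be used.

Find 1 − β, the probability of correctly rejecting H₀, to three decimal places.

Power ≈ 0.827

Noncentrality parameter: λ = d·√(n/2) = 0.66 × √(49/2) = 3.2668
One-sided α = 0.01 → critical value z_{0.01} = 2.326.
Power = P(Z > 2.326 − λ) = Φ(0.940) = 0.8265.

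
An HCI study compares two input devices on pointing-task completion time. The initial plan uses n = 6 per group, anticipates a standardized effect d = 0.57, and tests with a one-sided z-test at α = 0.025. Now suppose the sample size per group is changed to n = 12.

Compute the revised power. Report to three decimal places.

With n = 12 per group: δ = d·√(n/2) = 0.57 × √(12/2) = 1.3962. Critical value z_{0.025} = 1.960.
Revised power = P(Z > 1.960 − δ) = Φ(-0.564) = 0.2865.

Power ≈ 0.286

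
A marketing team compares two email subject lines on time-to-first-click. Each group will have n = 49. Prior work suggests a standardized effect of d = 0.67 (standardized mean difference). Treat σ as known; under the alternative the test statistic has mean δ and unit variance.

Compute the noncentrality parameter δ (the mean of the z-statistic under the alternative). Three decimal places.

δ = d·√(n/2) = 0.67 × √(49/2) = 3.3163

δ ≈ 3.316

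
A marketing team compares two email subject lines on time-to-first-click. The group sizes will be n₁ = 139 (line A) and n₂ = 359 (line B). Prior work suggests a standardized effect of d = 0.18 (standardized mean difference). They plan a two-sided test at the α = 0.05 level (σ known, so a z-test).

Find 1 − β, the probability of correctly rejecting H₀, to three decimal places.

Power ≈ 0.437

Noncentrality parameter: δ = d / √(1/n₁ + 1/n₂) = 0.18 / √(1/139 + 1/359) = 1.8018
Critical value for a two-sided test at α = 0.05: z_{α/2} = 1.960.
Power = Φ(δ − 1.960) + Φ(−δ − 1.960) = Φ(-0.158) + Φ(-3.762) = 0.4372 + 0.0001 = 0.4373.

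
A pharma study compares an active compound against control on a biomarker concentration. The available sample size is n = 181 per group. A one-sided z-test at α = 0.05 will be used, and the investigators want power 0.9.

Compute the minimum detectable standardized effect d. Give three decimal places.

d ≈ 0.308

Required noncentrality: δ = z_{0.05} + z_{0.10} = 1.645 + 1.282 = 2.926.
δ = d·√(n/2) ⇒ d = δ/√(n/2) = 2.926/√(181/2) = 0.3076.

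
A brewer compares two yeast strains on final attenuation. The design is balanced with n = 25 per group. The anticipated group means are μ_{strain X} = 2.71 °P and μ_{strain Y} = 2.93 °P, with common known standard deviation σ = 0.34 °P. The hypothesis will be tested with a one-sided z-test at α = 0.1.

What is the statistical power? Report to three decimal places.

Standardized effect: d = |μ_{strain X} − μ_{strain Y}| / σ = |2.71 − 2.93| / 0.34 = 0.6471
Noncentrality parameter: δ = d·√(n/2) = 0.6471 × √(25/2) = 2.2877
One-sided α = 0.1 → critical value z_{0.1} = 1.282.
Power = Φ(δ − 1.282) = Φ(1.006) = 0.8428.

Power ≈ 0.843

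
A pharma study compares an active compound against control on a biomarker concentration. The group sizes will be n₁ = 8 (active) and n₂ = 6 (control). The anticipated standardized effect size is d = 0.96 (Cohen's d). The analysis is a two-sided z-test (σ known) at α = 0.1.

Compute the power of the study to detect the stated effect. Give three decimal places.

Noncentrality parameter: δ = d / √(1/n₁ + 1/n₂) = 0.96 / √(1/8 + 1/6) = 1.7776
Two-sided α = 0.1 → critical value z_{0.05} = 1.645.
Power = Φ(δ − 1.645) + Φ(−δ − 1.645) = Φ(0.133) + Φ(-3.422) = 0.5528 + 0.0003 = 0.5531.

Power ≈ 0.553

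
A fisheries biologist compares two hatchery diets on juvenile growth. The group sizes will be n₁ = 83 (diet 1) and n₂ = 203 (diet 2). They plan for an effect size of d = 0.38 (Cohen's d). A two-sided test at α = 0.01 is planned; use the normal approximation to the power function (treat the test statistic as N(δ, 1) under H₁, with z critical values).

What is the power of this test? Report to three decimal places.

Noncentrality parameter: δ = d / √(1/n₁ + 1/n₂) = 0.38 / √(1/83 + 1/203) = 2.9167
Two-sided α = 0.01 → critical value z_{0.005} = 2.576.
Power = Φ(δ − 2.576) + Φ(−δ − 2.576) = Φ(0.341) + Φ(-5.493) = 0.6334 + 0.0000 = 0.6334.

Power ≈ 0.633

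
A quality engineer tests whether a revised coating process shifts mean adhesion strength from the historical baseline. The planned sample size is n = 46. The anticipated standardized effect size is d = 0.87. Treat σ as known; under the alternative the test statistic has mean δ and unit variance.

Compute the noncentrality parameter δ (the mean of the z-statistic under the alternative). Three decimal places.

δ = d·√n = 0.87 × √46 = 5.9006

δ ≈ 5.901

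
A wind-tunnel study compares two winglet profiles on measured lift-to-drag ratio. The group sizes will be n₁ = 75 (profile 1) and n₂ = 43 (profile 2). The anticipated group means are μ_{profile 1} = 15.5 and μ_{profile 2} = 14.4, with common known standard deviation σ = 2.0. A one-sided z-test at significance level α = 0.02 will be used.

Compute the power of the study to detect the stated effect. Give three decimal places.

Power ≈ 0.794

Standardized effect: d = |μ_{profile 1} − μ_{profile 2}| / σ = |15.5 − 14.4| / 2.0 = 0.5500
Noncentrality parameter: δ = d / √(1/n₁ + 1/n₂) = 0.5500 / √(1/75 + 1/43) = 2.8753
One-sided α = 0.02 → critical value z_{0.02} = 2.054.
Power = Φ(δ − 2.054) = Φ(0.822) = 0.7943.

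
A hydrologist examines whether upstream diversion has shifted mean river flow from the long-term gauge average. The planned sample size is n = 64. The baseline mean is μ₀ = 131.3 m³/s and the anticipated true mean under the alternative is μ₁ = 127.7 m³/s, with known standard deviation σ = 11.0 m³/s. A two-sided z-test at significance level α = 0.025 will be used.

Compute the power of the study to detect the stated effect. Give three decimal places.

Standardized effect: d = |μ₁ − μ₀| / σ = |127.7 − 131.3| / 11.0 = 0.3273
Noncentrality parameter: λ = d·√n = 0.3273 × √64 = 2.6182
Two-sided α = 0.025 → critical value z_{0.0125} = 2.241.
Power = Φ(λ − 2.241) + Φ(−λ − 2.241) = Φ(0.377) + Φ(-4.860) = 0.6468 + 0.0000 = 0.6468.

Power ≈ 0.647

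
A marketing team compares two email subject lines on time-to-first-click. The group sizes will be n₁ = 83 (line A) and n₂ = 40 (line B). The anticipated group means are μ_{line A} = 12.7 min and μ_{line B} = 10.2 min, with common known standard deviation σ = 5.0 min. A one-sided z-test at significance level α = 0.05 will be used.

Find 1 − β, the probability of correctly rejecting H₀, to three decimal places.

Standardized effect: d = |μ_{line A} − μ_{line B}| / σ = |12.7 − 10.2| / 5.0 = 0.5000
Noncentrality parameter: δ = d / √(1/n₁ + 1/n₂) = 0.5000 / √(1/83 + 1/40) = 2.5977
One-sided α = 0.05 → critical value z_{0.05} = 1.645.
Power = P(Z > 1.645 − δ) = Φ(0.953) = 0.8297.

Power ≈ 0.830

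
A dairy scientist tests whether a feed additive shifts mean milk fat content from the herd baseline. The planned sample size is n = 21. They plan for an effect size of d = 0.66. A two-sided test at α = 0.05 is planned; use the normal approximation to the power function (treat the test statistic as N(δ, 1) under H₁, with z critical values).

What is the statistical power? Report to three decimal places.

Noncentrality parameter: δ = d·√n = 0.66 × √21 = 3.0245
Two-sided α = 0.05 → critical value z_{0.025} = 1.960.
Power = Φ(δ − 1.960) + Φ(−δ − 1.960) = Φ(1.065) + Φ(-4.984) = 0.8565 + 0.0000 = 0.8565.

Power ≈ 0.856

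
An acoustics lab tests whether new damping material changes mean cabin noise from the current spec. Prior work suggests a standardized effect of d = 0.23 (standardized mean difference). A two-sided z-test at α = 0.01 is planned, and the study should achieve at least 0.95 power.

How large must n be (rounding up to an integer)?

Set Φ(δ − 2.576) = 0.95; then δ − 2.576 = Φ⁻¹(0.95) = 1.645, giving δ = 4.221.
(Ignoring the negligible lower-tail rejection probability gives the usual closed-form inversion.)
δ = d·√n ⇒ n = (δ/d)² = (4.221 / 0.23)² = 336.75.
Rounding up, n = 337.

n = 337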